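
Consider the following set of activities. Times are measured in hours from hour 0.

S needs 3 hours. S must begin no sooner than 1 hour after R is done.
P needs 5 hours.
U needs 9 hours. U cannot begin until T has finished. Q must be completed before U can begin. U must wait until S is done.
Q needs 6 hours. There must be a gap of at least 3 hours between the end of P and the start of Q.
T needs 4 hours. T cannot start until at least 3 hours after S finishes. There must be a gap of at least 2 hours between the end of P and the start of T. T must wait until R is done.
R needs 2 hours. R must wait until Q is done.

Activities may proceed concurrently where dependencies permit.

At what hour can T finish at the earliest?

27

P can start immediately at hour 0; it finishes at hour 5.
After P (finishes hour 5, plus 3-hour gap → hour 8), Q can start at hour 8 and finishes at hour 14.
After Q (finishes hour 14), R can start at hour 14 and finishes at hour 16.
After R (finishes hour 16, plus 1-hour gap → hour 17), S can start at hour 17 and finishes at hour 20.
T has to wait for S (finishes hour 20, plus 3-hour gap → hour 23); P (finishes hour 5, plus 2-hour gap → hour 7); R (finishes hour 16). The latest of these is hour 23, so T runs hour 23 to 23 + 4 = hour 27.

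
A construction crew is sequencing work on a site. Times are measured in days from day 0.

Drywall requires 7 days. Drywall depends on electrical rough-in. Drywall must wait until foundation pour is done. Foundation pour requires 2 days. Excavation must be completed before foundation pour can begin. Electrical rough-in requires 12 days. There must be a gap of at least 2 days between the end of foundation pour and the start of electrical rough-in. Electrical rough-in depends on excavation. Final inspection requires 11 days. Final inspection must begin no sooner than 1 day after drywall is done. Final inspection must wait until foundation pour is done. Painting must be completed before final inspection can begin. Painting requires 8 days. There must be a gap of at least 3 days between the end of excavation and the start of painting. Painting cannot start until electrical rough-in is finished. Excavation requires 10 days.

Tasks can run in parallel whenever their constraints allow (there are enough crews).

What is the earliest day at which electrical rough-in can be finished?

Excavation can start immediately at day 0; it finishes at day 10.
After excavation (finishes day 10), foundation pour can start at day 10 and finishes at day 12.
Electrical rough-in cannot start until foundation pour (finishes day 12, plus 2-day gap → day 14); excavation (finishes day 10). The controlling bound is day 14, so electrical rough-in finishes at 14 + 12 = day 26.

26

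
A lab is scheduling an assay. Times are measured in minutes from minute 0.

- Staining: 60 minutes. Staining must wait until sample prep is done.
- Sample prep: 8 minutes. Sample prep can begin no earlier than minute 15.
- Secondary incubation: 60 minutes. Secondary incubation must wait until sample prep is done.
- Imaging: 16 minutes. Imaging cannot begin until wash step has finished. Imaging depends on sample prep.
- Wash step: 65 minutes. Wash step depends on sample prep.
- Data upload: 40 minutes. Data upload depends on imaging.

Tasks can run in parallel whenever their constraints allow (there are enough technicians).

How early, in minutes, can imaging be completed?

Sample prep cannot begin until its own release at minute 15. It runs from minute 15 to 15 + 8 = minute 23.
After sample prep (finishes minute 23), wash step can start at minute 23 and finishes at minute 88.
For imaging: wash step (finishes minute 88); sample prep (finishes minute 23). Taking the maximum gives a start of minute 88, and it finishes at 88 + 16 = minute 104.

104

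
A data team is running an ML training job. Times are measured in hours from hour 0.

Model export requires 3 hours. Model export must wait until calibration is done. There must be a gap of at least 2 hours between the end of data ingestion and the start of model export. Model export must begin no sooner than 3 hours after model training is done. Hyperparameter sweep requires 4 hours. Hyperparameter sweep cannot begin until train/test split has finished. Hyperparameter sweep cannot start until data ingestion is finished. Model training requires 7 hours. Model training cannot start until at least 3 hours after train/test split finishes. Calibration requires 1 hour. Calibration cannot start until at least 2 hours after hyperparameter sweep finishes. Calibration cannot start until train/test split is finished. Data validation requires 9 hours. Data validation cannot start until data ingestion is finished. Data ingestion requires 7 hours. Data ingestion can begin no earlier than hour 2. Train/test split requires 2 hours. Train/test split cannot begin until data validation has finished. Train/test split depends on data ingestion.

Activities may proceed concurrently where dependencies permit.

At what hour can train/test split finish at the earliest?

20

Data ingestion cannot begin until its own release at hour 2. It runs from hour 2 to 2 + 7 = hour 9.
Data validation waits on data ingestion (finishes hour 9), so it starts at hour 9 and finishes at 9 + 9 = hour 18.
Train/test split needs all of data validation (finishes hour 18); data ingestion (finishes hour 9). That puts its earliest start at hour 18; it finishes at 18 + 2 = hour 20.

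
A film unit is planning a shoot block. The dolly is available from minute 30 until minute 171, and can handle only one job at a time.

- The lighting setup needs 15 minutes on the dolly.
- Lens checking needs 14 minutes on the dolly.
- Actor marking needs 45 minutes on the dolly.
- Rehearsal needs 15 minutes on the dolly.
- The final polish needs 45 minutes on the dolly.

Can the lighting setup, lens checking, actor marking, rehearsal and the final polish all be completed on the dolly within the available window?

Yes

The dolly window is 171 − 30 = 141 minutes.
Running back to back, the jobs need 15 + 14 + 45 + 15 + 45 = 134 minutes on the dolly.
Since 134 ≤ 141, they fit within the window.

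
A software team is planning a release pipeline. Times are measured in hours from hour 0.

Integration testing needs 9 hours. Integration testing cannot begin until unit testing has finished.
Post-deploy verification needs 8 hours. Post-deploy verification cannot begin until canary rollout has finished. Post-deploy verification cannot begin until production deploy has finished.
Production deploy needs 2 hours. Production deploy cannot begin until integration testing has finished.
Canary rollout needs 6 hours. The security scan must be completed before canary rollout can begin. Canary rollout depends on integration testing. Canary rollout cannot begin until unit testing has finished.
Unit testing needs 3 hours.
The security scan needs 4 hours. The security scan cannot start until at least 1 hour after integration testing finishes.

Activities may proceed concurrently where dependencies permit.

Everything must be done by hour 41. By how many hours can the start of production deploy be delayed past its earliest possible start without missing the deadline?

Unit testing has no prerequisites, so it starts at hour 0 and finishes at hour 3.
Integration testing cannot begin until unit testing (finishes hour 3). It runs from hour 3 to 3 + 9 = hour 12.
After integration testing (finishes hour 12), production deploy can start at hour 12 and finishes at hour 14.

Working backward from the deadline:
Post-deploy verification has no dependents, so it just needs to finish by hour 41. Starting by 41 − 8 = hour 33 achieves that.
Production deploy has to be done before post-deploy verification (must start by hour 33). That means finishing by hour 33, i.e. starting by 33 − 2 = hour 31.
So production deploy can start as early as hour 12 and as late as hour 31, giving 31 − 12 = 19 hours of slack.

19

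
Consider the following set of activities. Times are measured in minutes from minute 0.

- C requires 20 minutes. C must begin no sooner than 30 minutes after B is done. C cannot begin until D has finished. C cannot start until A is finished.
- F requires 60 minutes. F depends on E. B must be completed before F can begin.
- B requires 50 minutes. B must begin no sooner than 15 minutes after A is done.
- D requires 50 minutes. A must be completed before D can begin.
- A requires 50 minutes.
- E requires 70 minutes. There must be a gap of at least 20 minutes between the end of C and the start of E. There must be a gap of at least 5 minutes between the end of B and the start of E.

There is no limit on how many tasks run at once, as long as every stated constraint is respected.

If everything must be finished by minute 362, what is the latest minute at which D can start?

Nothing follows F; the deadline of minute 362 is its only limit. It must start by 362 − 60 = minute 302.
E has to be done before F (must start by minute 302). That means finishing by minute 302, i.e. starting by 302 − 70 = minute 232.
C must finish before E (must start by minute 232, minus 20-minute gap → minute 212). With a 20-minute duration, C must start by 212 − 20 = minute 192.
D must finish before C (must start by minute 192). With a 50-minute duration, D must start by 192 − 50 = minute 142.

142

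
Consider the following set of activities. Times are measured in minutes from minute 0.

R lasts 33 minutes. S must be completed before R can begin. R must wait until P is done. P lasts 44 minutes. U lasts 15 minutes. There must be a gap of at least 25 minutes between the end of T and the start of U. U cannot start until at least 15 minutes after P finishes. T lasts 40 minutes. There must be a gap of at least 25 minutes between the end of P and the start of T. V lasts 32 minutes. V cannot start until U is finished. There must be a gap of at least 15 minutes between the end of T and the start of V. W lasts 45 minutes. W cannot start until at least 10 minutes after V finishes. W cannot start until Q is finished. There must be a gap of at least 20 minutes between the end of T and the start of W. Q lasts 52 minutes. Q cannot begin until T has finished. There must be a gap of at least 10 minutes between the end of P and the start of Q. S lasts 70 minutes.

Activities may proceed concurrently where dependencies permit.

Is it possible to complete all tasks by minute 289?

Yes

Nothing blocks S, so it runs from minute 0 to minute 70.
Nothing blocks P, so it runs from minute 0 to minute 44.
T cannot begin until P (finishes minute 44, plus 25-minute gap → minute 69). It runs from minute 69 to 69 + 40 = minute 109.
U has to wait for T (finishes minute 109, plus 25-minute gap → minute 134); P (finishes minute 44, plus 15-minute gap → minute 59). The latest of these is minute 134, so U runs minute 134 to 134 + 15 = minute 149.
For V: U (finishes minute 149); T (finishes minute 109, plus 15-minute gap → minute 124). Taking the maximum gives a start of minute 149, and it finishes at 149 + 32 = minute 181.
For Q: T (finishes minute 109); P (finishes minute 44, plus 10-minute gap → minute 54). Taking the maximum gives a start of minute 109, and it finishes at 109 + 52 = minute 161.
W has to wait for V (finishes minute 181, plus 10-minute gap → minute 191); Q (finishes minute 161); T (finishes minute 109, plus 20-minute gap → minute 129). The latest of these is minute 191, so W runs minute 191 to 191 + 45 = minute 236.
R has to wait for S (finishes minute 70); P (finishes minute 44). The latest of these is minute 70, so R runs minute 70 to 70 + 33 = minute 103.
Every task is finished by minute 236, which is no later than the deadline of 289, so the schedule is feasible.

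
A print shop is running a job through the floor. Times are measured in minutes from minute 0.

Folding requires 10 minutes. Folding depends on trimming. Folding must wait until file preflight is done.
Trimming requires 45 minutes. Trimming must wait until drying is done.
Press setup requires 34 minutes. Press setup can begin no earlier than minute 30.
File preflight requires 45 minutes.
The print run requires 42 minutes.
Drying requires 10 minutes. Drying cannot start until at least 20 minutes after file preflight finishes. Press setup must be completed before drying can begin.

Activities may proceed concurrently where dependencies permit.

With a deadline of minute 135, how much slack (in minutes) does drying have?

5

Press setup waits on its own release at minute 30, so it starts at minute 30 and finishes at 30 + 34 = minute 64.
File preflight has no prerequisites, so it starts at minute 0 and finishes at minute 45.
Drying cannot start until file preflight (finishes minute 45, plus 20-minute gap → minute 65); press setup (finishes minute 64). The controlling bound is minute 65, so drying finishes at 65 + 10 = minute 75.

Working backward from the deadline:
To finish by minute 135, folding (duration 10) must start no later than minute 125.
Trimming must finish before folding (must start by minute 125). With a 45-minute duration, trimming must start by 125 − 45 = minute 80.
Since trimming (must start by minute 80) depends on it, drying must finish by minute 80. Backing off its 10-minute duration gives a latest start of minute 70.
So drying can start as early as minute 65 and as late as minute 70, giving 70 − 65 = 5 minutes of slack.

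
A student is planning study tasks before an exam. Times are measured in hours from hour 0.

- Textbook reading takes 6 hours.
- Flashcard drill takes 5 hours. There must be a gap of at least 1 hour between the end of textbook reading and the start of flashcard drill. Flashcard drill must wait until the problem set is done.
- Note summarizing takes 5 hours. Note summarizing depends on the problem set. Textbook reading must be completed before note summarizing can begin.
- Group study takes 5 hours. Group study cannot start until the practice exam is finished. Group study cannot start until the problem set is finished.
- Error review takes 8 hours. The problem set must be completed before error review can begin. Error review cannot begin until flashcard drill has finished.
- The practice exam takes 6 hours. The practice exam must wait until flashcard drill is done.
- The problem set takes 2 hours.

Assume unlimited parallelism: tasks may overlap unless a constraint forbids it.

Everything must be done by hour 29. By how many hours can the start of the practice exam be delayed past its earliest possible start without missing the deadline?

Nothing blocks the problem set, so it runs from hour 0 to hour 2.
Textbook reading can start immediately at hour 0; it finishes at hour 6.
Flashcard drill cannot start until textbook reading (finishes hour 6, plus 1-hour gap → hour 7); the problem set (finishes hour 2). The controlling bound is hour 7, so flashcard drill finishes at 7 + 5 = hour 12.
After flashcard drill (finishes hour 12), the practice exam can start at hour 12 and finishes at hour 18.

Working backward from the deadline:
To finish by hour 29, group study (duration 5) must start no later than hour 24.
Since group study (must start by hour 24) depends on it, the practice exam must finish by hour 24. Backing off its 6-hour duration gives a latest start of hour 18.
So the practice exam can start as early as hour 12 and as late as hour 18, giving 18 − 12 = 6 hours of slack.

6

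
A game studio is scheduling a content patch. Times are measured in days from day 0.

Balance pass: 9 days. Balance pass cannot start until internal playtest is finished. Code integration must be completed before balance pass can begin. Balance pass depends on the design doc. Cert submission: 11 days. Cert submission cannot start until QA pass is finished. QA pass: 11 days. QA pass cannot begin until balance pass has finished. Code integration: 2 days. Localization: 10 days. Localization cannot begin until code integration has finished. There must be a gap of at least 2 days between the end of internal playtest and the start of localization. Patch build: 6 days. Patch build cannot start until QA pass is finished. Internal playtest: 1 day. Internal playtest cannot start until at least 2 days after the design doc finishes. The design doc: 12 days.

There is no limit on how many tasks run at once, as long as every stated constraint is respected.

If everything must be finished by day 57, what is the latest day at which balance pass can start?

26

Cert submission must finish by day 57; it takes 11 days, so it must start by 57 − 11 = day 46.
To finish by day 57, patch build (duration 6) must start no later than day 51.
QA pass has several dependents: cert submission (must start by day 46); patch build (must start by day 51). The earliest of those limits is day 46, so QA pass must start by 46 − 11 = day 35.
Since QA pass (must start by day 35) depends on it, balance pass must finish by day 35. Backing off its 9-day duration gives a latest start of day 26.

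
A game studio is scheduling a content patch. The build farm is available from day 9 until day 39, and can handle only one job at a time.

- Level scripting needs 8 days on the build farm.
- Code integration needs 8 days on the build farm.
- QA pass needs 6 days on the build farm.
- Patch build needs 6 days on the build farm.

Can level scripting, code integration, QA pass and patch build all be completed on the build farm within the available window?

Yes

The build farm window is 39 − 9 = 30 days.
Running back to back, the jobs need 8 + 8 + 6 + 6 = 28 days on the build farm.
Since 28 ≤ 30, they fit within the window.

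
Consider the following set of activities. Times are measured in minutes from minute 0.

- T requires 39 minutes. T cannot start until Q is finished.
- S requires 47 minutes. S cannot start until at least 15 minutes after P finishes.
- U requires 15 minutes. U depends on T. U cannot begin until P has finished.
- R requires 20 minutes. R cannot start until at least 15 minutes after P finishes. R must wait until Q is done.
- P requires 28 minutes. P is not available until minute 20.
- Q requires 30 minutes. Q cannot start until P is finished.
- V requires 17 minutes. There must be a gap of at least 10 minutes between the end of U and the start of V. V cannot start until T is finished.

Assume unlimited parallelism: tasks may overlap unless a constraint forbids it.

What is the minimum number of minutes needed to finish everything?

159

After its own release at minute 20, P can start at minute 20 and finishes at minute 48.
S waits on P (finishes minute 48, plus 15-minute gap → minute 63), so it starts at minute 63 and finishes at 63 + 47 = minute 110.
Q cannot begin until P (finishes minute 48). It runs from minute 48 to 48 + 30 = minute 78.
T cannot begin until Q (finishes minute 78). It runs from minute 78 to 78 + 39 = minute 117.
U has to wait for T (finishes minute 117); P (finishes minute 48). The latest of these is minute 117, so U runs minute 117 to 117 + 15 = minute 132.
V needs all of U (finishes minute 132, plus 10-minute gap → minute 142); T (finishes minute 117). That puts its earliest start at minute 142; it finishes at 142 + 17 = minute 159.
R needs all of P (finishes minute 48, plus 15-minute gap → minute 63); Q (finishes minute 78). That puts its earliest start at minute 78; it finishes at 78 + 20 = minute 98.
All tasks are finished once the last one completes. Finish times: P at 48, Q at 78, R at 98, S at 110, T at 117, U at 132, V at 159. The latest is minute 159.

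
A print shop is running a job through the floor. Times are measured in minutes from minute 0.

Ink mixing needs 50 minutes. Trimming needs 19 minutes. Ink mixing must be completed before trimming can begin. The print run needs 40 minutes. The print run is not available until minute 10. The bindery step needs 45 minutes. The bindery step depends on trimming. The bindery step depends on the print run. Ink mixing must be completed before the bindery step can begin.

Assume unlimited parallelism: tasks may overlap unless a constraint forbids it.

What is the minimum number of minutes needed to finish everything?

114

After its own release at minute 10, the print run can start at minute 10 and finishes at minute 50.
Ink mixing has no prerequisites, so it starts at minute 0 and finishes at minute 50.
Trimming waits on ink mixing (finishes minute 50), so it starts at minute 50 and finishes at 50 + 19 = minute 69.
The bindery step has to wait for trimming (finishes minute 69); the print run (finishes minute 50); ink mixing (finishes minute 50). The latest of these is minute 69, so the bindery step runs minute 69 to 69 + 45 = minute 114.
All tasks are finished once the last one completes. Finish times: Ink mixing at 50, The print run at 50, Trimming at 69, The bindery step at 114. The latest is minute 114.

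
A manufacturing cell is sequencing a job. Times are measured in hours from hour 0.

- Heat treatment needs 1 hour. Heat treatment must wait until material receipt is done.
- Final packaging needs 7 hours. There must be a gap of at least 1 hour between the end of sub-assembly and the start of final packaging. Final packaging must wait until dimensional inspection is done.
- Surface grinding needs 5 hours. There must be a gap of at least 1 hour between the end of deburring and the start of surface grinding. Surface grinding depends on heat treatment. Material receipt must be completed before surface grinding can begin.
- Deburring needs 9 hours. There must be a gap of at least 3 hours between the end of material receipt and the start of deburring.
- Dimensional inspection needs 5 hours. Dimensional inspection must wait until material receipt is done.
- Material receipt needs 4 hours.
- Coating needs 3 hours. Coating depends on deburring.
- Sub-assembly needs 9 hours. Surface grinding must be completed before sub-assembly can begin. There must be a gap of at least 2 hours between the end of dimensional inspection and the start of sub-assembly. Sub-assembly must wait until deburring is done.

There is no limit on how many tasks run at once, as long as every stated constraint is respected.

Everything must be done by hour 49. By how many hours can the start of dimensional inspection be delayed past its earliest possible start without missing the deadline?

Material receipt has no prerequisites, so it starts at hour 0 and finishes at hour 4.
After material receipt (finishes hour 4), dimensional inspection can start at hour 4 and finishes at hour 9.

Working backward from the deadline:
Final packaging must finish by hour 49; it takes 7 hours, so it must start by 49 − 7 = hour 42.
Sub-assembly must finish before final packaging (must start by hour 42, minus 1-hour gap → hour 41). With a 9-hour duration, sub-assembly must start by 41 − 9 = hour 32.
Dimensional inspection feeds sub-assembly (must start by hour 32, minus 2-hour gap → hour 30); final packaging (must start by hour 42). Taking the minimum, dimensional inspection must finish by hour 30 and start by 30 − 5 = hour 25.
So dimensional inspection can start as early as hour 4 and as late as hour 25, giving 25 − 4 = 21 hours of slack.

21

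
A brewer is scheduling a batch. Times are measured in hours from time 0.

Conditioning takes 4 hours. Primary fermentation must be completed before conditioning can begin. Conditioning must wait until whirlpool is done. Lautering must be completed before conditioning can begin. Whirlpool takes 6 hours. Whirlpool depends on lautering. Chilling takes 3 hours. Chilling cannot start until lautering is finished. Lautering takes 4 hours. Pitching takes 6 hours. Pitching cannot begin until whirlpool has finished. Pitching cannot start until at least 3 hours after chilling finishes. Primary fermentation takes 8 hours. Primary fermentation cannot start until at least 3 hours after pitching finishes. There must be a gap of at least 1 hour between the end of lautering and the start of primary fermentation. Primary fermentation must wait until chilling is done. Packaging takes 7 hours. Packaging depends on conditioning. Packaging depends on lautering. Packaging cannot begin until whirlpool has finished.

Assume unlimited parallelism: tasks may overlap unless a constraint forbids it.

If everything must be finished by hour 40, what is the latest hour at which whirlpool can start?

Nothing follows packaging; the deadline of hour 40 is its only limit. It must start by 40 − 7 = hour 33.
Conditioning has to be done before packaging (must start by hour 33). That means finishing by hour 33, i.e. starting by 33 − 4 = hour 29.
Primary fermentation feeds into conditioning (must start by hour 29); so primary fermentation must finish by hour 29 and therefore start by hour 21.
Since primary fermentation (must start by hour 21, minus 3-hour gap → hour 18) depends on it, pitching must finish by hour 18. Backing off its 6-hour duration gives a latest start of hour 12.
For whirlpool: pitching (must start by hour 12); conditioning (must start by hour 29); packaging (must start by hour 33). The most restrictive is hour 12; with a 6-hour duration, whirlpool must start by hour 6.

6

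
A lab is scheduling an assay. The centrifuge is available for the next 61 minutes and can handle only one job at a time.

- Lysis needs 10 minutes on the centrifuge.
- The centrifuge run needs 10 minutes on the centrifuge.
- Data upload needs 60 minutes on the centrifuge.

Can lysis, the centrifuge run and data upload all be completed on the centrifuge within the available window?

Running back to back, the jobs need 10 + 10 + 60 = 80 minutes on the centrifuge.
Since 80 > 61, they cannot all fit.

No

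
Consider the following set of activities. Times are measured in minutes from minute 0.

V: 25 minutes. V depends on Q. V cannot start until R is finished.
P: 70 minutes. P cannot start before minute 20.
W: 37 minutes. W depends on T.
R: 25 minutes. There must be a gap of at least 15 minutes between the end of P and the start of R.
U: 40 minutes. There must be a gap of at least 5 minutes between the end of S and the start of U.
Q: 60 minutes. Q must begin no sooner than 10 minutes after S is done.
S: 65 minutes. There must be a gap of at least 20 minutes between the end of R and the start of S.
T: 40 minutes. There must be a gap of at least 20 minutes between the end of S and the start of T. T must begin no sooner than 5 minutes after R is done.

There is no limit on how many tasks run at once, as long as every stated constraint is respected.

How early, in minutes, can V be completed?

310

P cannot begin until its own release at minute 20. It runs from minute 20 to 20 + 70 = minute 90.
R waits on P (finishes minute 90, plus 15-minute gap → minute 105), so it starts at minute 105 and finishes at 105 + 25 = minute 130.
S cannot begin until R (finishes minute 130, plus 20-minute gap → minute 150). It runs from minute 150 to 150 + 65 = minute 215.
Q waits on S (finishes minute 215, plus 10-minute gap → minute 225), so it starts at minute 225 and finishes at 225 + 60 = minute 285.
V needs all of Q (finishes minute 285); R (finishes minute 130). That puts its earliest start at minute 285; it finishes at 285 + 25 = minute 310.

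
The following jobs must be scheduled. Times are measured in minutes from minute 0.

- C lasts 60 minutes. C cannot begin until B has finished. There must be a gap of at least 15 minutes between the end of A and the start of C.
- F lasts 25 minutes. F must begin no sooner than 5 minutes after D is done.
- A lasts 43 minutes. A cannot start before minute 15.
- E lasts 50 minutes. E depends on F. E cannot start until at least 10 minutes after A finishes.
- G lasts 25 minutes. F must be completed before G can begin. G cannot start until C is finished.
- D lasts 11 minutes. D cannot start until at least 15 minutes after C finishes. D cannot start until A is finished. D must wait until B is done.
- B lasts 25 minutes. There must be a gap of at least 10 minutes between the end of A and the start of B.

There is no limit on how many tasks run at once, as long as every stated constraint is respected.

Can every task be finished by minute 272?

A cannot begin until its own release at minute 15. It runs from minute 15 to 15 + 43 = minute 58.
B cannot begin until A (finishes minute 58, plus 10-minute gap → minute 68). It runs from minute 68 to 68 + 25 = minute 93.
C needs all of B (finishes minute 93); A (finishes minute 58, plus 15-minute gap → minute 73). That puts its earliest start at minute 93; it finishes at 93 + 60 = minute 153.
D needs all of C (finishes minute 153, plus 15-minute gap → minute 168); A (finishes minute 58); B (finishes minute 93). That puts its earliest start at minute 168; it finishes at 168 + 11 = minute 179.
F cannot begin until D (finishes minute 179, plus 5-minute gap → minute 184). It runs from minute 184 to 184 + 25 = minute 209.
G needs all of F (finishes minute 209); C (finishes minute 153). That puts its earliest start at minute 209; it finishes at 209 + 25 = minute 234.
E needs all of F (finishes minute 209); A (finishes minute 58, plus 10-minute gap → minute 68). That puts its earliest start at minute 209; it finishes at 209 + 50 = minute 259.
Every task is finished by minute 259, which is no later than the deadline of 272, so the schedule is feasible.

Yes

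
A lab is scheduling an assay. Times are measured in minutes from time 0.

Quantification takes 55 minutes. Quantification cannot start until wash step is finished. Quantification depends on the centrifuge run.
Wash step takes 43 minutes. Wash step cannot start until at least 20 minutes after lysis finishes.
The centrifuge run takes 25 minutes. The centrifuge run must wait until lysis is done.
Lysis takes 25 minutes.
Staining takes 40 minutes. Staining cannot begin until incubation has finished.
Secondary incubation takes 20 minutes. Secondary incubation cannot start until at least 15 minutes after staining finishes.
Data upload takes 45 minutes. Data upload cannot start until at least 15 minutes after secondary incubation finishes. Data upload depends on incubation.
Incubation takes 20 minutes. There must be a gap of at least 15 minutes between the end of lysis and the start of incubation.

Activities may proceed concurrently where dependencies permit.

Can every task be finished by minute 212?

Nothing blocks lysis, so it runs from minute 0 to minute 25.
Wash step waits on lysis (finishes minute 25, plus 20-minute gap → minute 45), so it starts at minute 45 and finishes at 45 + 43 = minute 88.
After lysis (finishes minute 25), the centrifuge run can start at minute 25 and finishes at minute 50.
Quantification has to wait for wash step (finishes minute 88); the centrifuge run (finishes minute 50). The latest of these is minute 88, so quantification runs minute 88 to 88 + 55 = minute 143.
After lysis (finishes minute 25, plus 15-minute gap → minute 40), incubation can start at minute 40 and finishes at minute 60.
Staining cannot begin until incubation (finishes minute 60). It runs from minute 60 to 60 + 40 = minute 100.
Secondary incubation waits on staining (finishes minute 100, plus 15-minute gap → minute 115), so it starts at minute 115 and finishes at 115 + 20 = minute 135.
For data upload: secondary incubation (finishes minute 135, plus 15-minute gap → minute 150); incubation (finishes minute 60). Taking the maximum gives a start of minute 150, and it finishes at 150 + 45 = minute 195.
Every task is finished by minute 195, which is no later than the deadline of 212, so the schedule is feasible.

Yes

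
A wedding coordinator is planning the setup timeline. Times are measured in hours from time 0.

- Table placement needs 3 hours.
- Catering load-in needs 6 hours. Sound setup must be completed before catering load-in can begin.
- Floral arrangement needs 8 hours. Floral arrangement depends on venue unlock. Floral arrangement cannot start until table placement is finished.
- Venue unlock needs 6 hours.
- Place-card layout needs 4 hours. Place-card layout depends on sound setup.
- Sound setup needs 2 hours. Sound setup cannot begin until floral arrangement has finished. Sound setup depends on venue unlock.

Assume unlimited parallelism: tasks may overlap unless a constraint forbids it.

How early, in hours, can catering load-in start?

Table placement has no prerequisites, so it starts at hour 0 and finishes at hour 3.
Nothing blocks venue unlock, so it runs from hour 0 to hour 6.
Floral arrangement has to wait for venue unlock (finishes hour 6); table placement (finishes hour 3). The latest of these is hour 6, so floral arrangement runs hour 6 to 6 + 8 = hour 14.
Sound setup needs all of floral arrangement (finishes hour 14); venue unlock (finishes hour 6). That puts its earliest start at hour 14; it finishes at 14 + 2 = hour 16.
Catering load-in waits on sound setup (finishes hour 16), so the earliest it can start is hour 16.

16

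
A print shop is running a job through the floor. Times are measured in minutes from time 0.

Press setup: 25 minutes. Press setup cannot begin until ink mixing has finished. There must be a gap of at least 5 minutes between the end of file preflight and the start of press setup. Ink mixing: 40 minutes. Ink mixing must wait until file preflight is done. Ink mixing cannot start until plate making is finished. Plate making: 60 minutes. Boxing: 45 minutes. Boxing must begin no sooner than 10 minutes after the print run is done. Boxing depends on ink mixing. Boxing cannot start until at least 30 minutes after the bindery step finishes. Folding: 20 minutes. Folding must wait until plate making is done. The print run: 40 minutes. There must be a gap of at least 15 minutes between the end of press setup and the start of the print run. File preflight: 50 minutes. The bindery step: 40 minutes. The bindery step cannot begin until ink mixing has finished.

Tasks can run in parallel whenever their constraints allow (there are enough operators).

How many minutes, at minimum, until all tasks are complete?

Plate making has no prerequisites, so it starts at minute 0 and finishes at minute 60.
Folding waits on plate making (finishes minute 60), so it starts at minute 60 and finishes at 60 + 20 = minute 80.
File preflight can start immediately at minute 0; it finishes at minute 50.
Ink mixing cannot start until file preflight (finishes minute 50); plate making (finishes minute 60). The controlling bound is minute 60, so ink mixing finishes at 60 + 40 = minute 100.
After ink mixing (finishes minute 100), the bindery step can start at minute 100 and finishes at minute 140.
Press setup needs all of ink mixing (finishes minute 100); file preflight (finishes minute 50, plus 5-minute gap → minute 55). That puts its earliest start at minute 100; it finishes at 100 + 25 = minute 125.
The print run waits on press setup (finishes minute 125, plus 15-minute gap → minute 140), so it starts at minute 140 and finishes at 140 + 40 = minute 180.
Boxing needs all of the print run (finishes minute 180, plus 10-minute gap → minute 190); ink mixing (finishes minute 100); the bindery step (finishes minute 140, plus 30-minute gap → minute 170). That puts its earliest start at minute 190; it finishes at 190 + 45 = minute 235.
All tasks are finished once the last one completes. Finish times: File preflight at 50, Plate making at 60, Ink mixing at 100, Press setup at 125, The print run at 180, Folding at 80, The bindery step at 140, Boxing at 235. The latest is minute 235.

235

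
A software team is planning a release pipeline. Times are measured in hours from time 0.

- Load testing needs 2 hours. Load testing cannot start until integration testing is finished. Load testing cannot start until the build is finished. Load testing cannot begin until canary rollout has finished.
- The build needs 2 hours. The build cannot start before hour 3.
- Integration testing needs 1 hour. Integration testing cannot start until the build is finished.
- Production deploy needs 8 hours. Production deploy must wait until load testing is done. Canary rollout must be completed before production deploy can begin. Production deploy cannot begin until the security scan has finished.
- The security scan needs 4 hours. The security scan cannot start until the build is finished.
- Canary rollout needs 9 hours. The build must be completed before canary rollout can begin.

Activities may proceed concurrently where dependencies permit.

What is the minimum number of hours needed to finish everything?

The build cannot begin until its own release at hour 3. It runs from hour 3 to 3 + 2 = hour 5.
Canary rollout cannot begin until the build (finishes hour 5). It runs from hour 5 to 5 + 9 = hour 14.
The security scan waits on the build (finishes hour 5), so it starts at hour 5 and finishes at 5 + 4 = hour 9.
Integration testing cannot begin until the build (finishes hour 5). It runs from hour 5 to 5 + 1 = hour 6.
Load testing needs all of integration testing (finishes hour 6); the build (finishes hour 5); canary rollout (finishes hour 14). That puts its earliest start at hour 14; it finishes at 14 + 2 = hour 16.
Production deploy cannot start until load testing (finishes hour 16); canary rollout (finishes hour 14); the security scan (finishes hour 9). The controlling bound is hour 16, so production deploy finishes at 16 + 8 = hour 24.
All tasks are finished once the last one completes. Finish times: The build at 5, Integration testing at 6, The security scan at 9, Canary rollout at 14, Load testing at 16, Production deploy at 24. The latest is hour 24.

24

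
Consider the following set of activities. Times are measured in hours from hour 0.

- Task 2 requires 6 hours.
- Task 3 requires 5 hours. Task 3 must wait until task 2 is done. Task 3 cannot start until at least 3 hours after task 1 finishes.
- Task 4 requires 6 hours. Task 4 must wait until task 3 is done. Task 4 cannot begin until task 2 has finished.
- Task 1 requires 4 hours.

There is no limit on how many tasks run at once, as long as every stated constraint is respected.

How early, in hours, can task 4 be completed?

18

Nothing blocks task 2, so it runs from hour 0 to hour 6.
Task 1 can start immediately at hour 0; it finishes at hour 4.
Task 3 cannot start until task 2 (finishes hour 6); task 1 (finishes hour 4, plus 3-hour gap → hour 7). The controlling bound is hour 7, so task 3 finishes at 7 + 5 = hour 12.
Task 4 cannot start until task 3 (finishes hour 12); task 2 (finishes hour 6). The controlling bound is hour 12, so task 4 finishes at 12 + 6 = hour 18.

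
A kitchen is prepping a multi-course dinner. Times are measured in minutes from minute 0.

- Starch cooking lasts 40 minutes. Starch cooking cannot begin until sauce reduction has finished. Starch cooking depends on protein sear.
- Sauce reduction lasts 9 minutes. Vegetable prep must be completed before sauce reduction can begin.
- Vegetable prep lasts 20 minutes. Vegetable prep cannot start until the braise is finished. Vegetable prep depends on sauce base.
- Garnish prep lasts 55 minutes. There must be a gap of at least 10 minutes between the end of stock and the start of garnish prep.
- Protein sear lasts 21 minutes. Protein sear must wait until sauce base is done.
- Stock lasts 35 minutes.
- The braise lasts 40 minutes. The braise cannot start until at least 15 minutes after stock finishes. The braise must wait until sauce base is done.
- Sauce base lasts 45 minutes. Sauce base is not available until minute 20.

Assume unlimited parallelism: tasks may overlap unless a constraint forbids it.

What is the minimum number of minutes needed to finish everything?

174

After its own release at minute 20, sauce base can start at minute 20 and finishes at minute 65.
After sauce base (finishes minute 65), protein sear can start at minute 65 and finishes at minute 86.
Stock has no prerequisites, so it starts at minute 0 and finishes at minute 35.
Garnish prep cannot begin until stock (finishes minute 35, plus 10-minute gap → minute 45). It runs from minute 45 to 45 + 55 = minute 100.
For the braise: stock (finishes minute 35, plus 15-minute gap → minute 50); sauce base (finishes minute 65). Taking the maximum gives a start of minute 65, and it finishes at 65 + 40 = minute 105.
Vegetable prep has to wait for the braise (finishes minute 105); sauce base (finishes minute 65). The latest of these is minute 105, so vegetable prep runs minute 105 to 105 + 20 = minute 125.
Sauce reduction waits on vegetable prep (finishes minute 125), so it starts at minute 125 and finishes at 125 + 9 = minute 134.
For starch cooking: sauce reduction (finishes minute 134); protein sear (finishes minute 86). Taking the maximum gives a start of minute 134, and it finishes at 134 + 40 = minute 174.
All tasks are finished once the last one completes. Finish times: Stock at 35, Sauce base at 65, The braise at 105, Protein sear at 86, Vegetable prep at 125, Sauce reduction at 134, Starch cooking at 174, Garnish prep at 100. The latest is minute 174.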